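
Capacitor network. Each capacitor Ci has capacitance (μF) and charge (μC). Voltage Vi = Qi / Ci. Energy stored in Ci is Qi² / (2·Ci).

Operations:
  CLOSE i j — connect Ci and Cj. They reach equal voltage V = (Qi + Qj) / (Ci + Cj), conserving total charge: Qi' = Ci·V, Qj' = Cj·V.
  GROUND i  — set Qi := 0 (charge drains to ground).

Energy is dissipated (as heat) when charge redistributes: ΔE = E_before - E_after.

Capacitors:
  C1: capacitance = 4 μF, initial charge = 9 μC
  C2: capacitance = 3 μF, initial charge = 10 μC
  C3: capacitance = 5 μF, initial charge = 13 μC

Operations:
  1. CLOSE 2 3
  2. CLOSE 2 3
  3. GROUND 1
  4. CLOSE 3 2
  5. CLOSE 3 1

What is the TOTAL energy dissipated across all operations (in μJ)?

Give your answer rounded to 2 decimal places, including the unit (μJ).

Initial: C1(4μF, Q=9μC, V=2.25V), C2(3μF, Q=10μC, V=3.33V), C3(5μF, Q=13μC, V=2.60V)
Op 1: CLOSE 2-3: Q_total=23.00, C_total=8.00, V=2.88; Q2=8.62, Q3=14.38; dissipated=0.504
Op 2: CLOSE 2-3: Q_total=23.00, C_total=8.00, V=2.88; Q2=8.62, Q3=14.38; dissipated=0.000
Op 3: GROUND 1: Q1=0; energy lost=10.125
Op 4: CLOSE 3-2: Q_total=23.00, C_total=8.00, V=2.88; Q3=14.38, Q2=8.62; dissipated=0.000
Op 5: CLOSE 3-1: Q_total=14.38, C_total=9.00, V=1.60; Q3=7.99, Q1=6.39; dissipated=9.184
Total dissipated: 19.813 μJ

Answer: 19.81 μJ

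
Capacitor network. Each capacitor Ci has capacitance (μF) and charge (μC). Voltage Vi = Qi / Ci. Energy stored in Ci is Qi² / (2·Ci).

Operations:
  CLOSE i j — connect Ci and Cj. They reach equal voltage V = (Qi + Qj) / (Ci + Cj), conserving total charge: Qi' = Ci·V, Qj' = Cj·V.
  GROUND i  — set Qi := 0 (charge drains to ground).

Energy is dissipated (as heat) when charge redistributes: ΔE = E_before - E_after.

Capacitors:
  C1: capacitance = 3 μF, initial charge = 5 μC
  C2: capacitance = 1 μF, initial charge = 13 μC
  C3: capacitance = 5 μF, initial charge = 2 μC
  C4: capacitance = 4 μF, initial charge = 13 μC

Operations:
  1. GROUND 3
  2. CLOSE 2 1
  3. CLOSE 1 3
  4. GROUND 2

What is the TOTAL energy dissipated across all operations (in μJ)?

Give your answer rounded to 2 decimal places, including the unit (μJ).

Answer: 77.68 μJ

Derivation:
Initial: C1(3μF, Q=5μC, V=1.67V), C2(1μF, Q=13μC, V=13.00V), C3(5μF, Q=2μC, V=0.40V), C4(4μF, Q=13μC, V=3.25V)
Op 1: GROUND 3: Q3=0; energy lost=0.400
Op 2: CLOSE 2-1: Q_total=18.00, C_total=4.00, V=4.50; Q2=4.50, Q1=13.50; dissipated=48.167
Op 3: CLOSE 1-3: Q_total=13.50, C_total=8.00, V=1.69; Q1=5.06, Q3=8.44; dissipated=18.984
Op 4: GROUND 2: Q2=0; energy lost=10.125
Total dissipated: 77.676 μJ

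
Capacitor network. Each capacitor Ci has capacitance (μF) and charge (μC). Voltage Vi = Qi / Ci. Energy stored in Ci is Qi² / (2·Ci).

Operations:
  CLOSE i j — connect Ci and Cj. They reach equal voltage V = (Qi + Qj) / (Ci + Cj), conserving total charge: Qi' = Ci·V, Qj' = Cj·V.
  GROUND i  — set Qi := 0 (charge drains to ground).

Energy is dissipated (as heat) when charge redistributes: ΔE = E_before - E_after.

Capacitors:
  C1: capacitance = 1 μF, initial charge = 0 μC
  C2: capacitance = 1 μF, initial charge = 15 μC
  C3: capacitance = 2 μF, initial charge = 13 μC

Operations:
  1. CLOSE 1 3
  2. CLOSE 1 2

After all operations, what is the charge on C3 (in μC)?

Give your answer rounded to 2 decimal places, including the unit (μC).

Initial: C1(1μF, Q=0μC, V=0.00V), C2(1μF, Q=15μC, V=15.00V), C3(2μF, Q=13μC, V=6.50V)
Op 1: CLOSE 1-3: Q_total=13.00, C_total=3.00, V=4.33; Q1=4.33, Q3=8.67; dissipated=14.083
Op 2: CLOSE 1-2: Q_total=19.33, C_total=2.00, V=9.67; Q1=9.67, Q2=9.67; dissipated=28.444
Final charges: Q1=9.67, Q2=9.67, Q3=8.67

Answer: 8.67 μC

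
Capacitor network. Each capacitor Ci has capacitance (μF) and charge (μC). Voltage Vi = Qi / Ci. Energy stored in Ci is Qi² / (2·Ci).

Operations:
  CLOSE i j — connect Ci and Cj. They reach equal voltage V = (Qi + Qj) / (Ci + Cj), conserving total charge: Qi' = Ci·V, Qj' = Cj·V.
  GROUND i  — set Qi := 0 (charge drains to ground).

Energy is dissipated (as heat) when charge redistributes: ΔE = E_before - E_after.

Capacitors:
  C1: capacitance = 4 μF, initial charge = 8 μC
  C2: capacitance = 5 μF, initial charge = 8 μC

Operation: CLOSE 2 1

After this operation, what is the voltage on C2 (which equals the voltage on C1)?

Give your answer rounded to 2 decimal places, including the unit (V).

Answer: 1.78 V

Derivation:
Initial: C1(4μF, Q=8μC, V=2.00V), C2(5μF, Q=8μC, V=1.60V)
Op 1: CLOSE 2-1: Q_total=16.00, C_total=9.00, V=1.78; Q2=8.89, Q1=7.11; dissipated=0.178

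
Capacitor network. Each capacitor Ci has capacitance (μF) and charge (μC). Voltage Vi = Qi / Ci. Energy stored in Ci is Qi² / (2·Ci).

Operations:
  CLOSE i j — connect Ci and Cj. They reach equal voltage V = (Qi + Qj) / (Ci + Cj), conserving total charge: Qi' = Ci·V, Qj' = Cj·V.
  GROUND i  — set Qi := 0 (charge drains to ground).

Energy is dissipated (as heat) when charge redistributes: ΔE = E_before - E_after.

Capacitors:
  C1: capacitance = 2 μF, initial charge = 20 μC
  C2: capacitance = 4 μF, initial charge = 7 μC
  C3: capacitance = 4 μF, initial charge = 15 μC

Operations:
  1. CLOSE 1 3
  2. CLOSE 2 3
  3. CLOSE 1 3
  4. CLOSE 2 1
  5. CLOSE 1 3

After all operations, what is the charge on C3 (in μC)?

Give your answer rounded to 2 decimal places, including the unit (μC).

Answer: 17.28 μC

Derivation:
Initial: C1(2μF, Q=20μC, V=10.00V), C2(4μF, Q=7μC, V=1.75V), C3(4μF, Q=15μC, V=3.75V)
Op 1: CLOSE 1-3: Q_total=35.00, C_total=6.00, V=5.83; Q1=11.67, Q3=23.33; dissipated=26.042
Op 2: CLOSE 2-3: Q_total=30.33, C_total=8.00, V=3.79; Q2=15.17, Q3=15.17; dissipated=16.674
Op 3: CLOSE 1-3: Q_total=26.83, C_total=6.00, V=4.47; Q1=8.94, Q3=17.89; dissipated=2.779
Op 4: CLOSE 2-1: Q_total=24.11, C_total=6.00, V=4.02; Q2=16.07, Q1=8.04; dissipated=0.309
Op 5: CLOSE 1-3: Q_total=25.93, C_total=6.00, V=4.32; Q1=8.64, Q3=17.28; dissipated=0.137
Final charges: Q1=8.64, Q2=16.07, Q3=17.28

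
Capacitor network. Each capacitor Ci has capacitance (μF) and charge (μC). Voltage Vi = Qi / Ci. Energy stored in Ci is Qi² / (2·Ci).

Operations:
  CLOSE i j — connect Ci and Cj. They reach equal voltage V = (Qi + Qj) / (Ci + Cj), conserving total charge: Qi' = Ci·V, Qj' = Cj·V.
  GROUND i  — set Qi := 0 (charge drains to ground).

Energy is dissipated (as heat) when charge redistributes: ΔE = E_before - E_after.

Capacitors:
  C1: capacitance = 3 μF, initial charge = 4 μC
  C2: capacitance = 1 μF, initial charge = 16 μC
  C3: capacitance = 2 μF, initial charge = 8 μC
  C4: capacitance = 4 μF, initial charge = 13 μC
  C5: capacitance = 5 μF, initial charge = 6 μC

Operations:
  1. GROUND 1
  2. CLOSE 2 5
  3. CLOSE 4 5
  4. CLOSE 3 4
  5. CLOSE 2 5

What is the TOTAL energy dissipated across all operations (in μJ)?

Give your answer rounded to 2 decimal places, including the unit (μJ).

Initial: C1(3μF, Q=4μC, V=1.33V), C2(1μF, Q=16μC, V=16.00V), C3(2μF, Q=8μC, V=4.00V), C4(4μF, Q=13μC, V=3.25V), C5(5μF, Q=6μC, V=1.20V)
Op 1: GROUND 1: Q1=0; energy lost=2.667
Op 2: CLOSE 2-5: Q_total=22.00, C_total=6.00, V=3.67; Q2=3.67, Q5=18.33; dissipated=91.267
Op 3: CLOSE 4-5: Q_total=31.33, C_total=9.00, V=3.48; Q4=13.93, Q5=17.41; dissipated=0.193
Op 4: CLOSE 3-4: Q_total=21.93, C_total=6.00, V=3.65; Q3=7.31, Q4=14.62; dissipated=0.179
Op 5: CLOSE 2-5: Q_total=21.07, C_total=6.00, V=3.51; Q2=3.51, Q5=17.56; dissipated=0.014
Total dissipated: 94.320 μJ

Answer: 94.32 μJ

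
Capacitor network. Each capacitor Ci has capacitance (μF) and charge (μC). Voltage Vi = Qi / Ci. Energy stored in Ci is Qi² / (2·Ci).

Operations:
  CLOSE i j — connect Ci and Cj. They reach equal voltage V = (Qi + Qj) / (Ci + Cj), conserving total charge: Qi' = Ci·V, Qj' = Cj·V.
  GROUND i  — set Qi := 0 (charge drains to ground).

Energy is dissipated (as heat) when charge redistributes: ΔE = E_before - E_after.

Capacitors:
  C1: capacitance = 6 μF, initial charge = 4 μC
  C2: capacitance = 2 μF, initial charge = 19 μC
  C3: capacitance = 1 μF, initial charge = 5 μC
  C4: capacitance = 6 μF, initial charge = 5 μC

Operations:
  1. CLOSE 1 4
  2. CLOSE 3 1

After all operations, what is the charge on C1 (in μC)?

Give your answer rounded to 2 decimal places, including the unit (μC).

Initial: C1(6μF, Q=4μC, V=0.67V), C2(2μF, Q=19μC, V=9.50V), C3(1μF, Q=5μC, V=5.00V), C4(6μF, Q=5μC, V=0.83V)
Op 1: CLOSE 1-4: Q_total=9.00, C_total=12.00, V=0.75; Q1=4.50, Q4=4.50; dissipated=0.042
Op 2: CLOSE 3-1: Q_total=9.50, C_total=7.00, V=1.36; Q3=1.36, Q1=8.14; dissipated=7.741
Final charges: Q1=8.14, Q2=19.00, Q3=1.36, Q4=4.50

Answer: 8.14 μC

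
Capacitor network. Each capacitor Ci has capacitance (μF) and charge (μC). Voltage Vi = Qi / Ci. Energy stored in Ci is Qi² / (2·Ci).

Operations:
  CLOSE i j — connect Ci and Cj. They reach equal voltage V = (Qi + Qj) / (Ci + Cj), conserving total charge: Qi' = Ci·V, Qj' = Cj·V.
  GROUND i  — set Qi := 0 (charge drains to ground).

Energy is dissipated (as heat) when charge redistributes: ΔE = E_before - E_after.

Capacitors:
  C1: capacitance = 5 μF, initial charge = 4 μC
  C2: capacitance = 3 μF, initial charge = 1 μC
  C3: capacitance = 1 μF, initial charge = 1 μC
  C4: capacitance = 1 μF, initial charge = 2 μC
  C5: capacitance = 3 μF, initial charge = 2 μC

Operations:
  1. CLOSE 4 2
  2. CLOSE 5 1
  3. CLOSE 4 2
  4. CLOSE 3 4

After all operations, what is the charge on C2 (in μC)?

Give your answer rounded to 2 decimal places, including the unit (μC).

Initial: C1(5μF, Q=4μC, V=0.80V), C2(3μF, Q=1μC, V=0.33V), C3(1μF, Q=1μC, V=1.00V), C4(1μF, Q=2μC, V=2.00V), C5(3μF, Q=2μC, V=0.67V)
Op 1: CLOSE 4-2: Q_total=3.00, C_total=4.00, V=0.75; Q4=0.75, Q2=2.25; dissipated=1.042
Op 2: CLOSE 5-1: Q_total=6.00, C_total=8.00, V=0.75; Q5=2.25, Q1=3.75; dissipated=0.017
Op 3: CLOSE 4-2: Q_total=3.00, C_total=4.00, V=0.75; Q4=0.75, Q2=2.25; dissipated=0.000
Op 4: CLOSE 3-4: Q_total=1.75, C_total=2.00, V=0.88; Q3=0.88, Q4=0.88; dissipated=0.016
Final charges: Q1=3.75, Q2=2.25, Q3=0.88, Q4=0.88, Q5=2.25

Answer: 2.25 μC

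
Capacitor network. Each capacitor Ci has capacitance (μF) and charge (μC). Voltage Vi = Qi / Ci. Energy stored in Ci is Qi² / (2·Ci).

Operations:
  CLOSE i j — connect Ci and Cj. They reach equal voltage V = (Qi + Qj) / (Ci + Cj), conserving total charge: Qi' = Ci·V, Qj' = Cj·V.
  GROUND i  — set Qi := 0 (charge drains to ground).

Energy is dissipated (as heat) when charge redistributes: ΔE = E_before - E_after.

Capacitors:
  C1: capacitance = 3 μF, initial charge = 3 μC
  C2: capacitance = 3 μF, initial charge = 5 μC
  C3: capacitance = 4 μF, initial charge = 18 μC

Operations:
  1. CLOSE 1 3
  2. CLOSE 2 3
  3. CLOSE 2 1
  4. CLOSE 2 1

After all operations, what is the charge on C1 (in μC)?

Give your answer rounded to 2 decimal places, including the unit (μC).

Initial: C1(3μF, Q=3μC, V=1.00V), C2(3μF, Q=5μC, V=1.67V), C3(4μF, Q=18μC, V=4.50V)
Op 1: CLOSE 1-3: Q_total=21.00, C_total=7.00, V=3.00; Q1=9.00, Q3=12.00; dissipated=10.500
Op 2: CLOSE 2-3: Q_total=17.00, C_total=7.00, V=2.43; Q2=7.29, Q3=9.71; dissipated=1.524
Op 3: CLOSE 2-1: Q_total=16.29, C_total=6.00, V=2.71; Q2=8.14, Q1=8.14; dissipated=0.245
Op 4: CLOSE 2-1: Q_total=16.29, C_total=6.00, V=2.71; Q2=8.14, Q1=8.14; dissipated=0.000
Final charges: Q1=8.14, Q2=8.14, Q3=9.71

Answer: 8.14 μC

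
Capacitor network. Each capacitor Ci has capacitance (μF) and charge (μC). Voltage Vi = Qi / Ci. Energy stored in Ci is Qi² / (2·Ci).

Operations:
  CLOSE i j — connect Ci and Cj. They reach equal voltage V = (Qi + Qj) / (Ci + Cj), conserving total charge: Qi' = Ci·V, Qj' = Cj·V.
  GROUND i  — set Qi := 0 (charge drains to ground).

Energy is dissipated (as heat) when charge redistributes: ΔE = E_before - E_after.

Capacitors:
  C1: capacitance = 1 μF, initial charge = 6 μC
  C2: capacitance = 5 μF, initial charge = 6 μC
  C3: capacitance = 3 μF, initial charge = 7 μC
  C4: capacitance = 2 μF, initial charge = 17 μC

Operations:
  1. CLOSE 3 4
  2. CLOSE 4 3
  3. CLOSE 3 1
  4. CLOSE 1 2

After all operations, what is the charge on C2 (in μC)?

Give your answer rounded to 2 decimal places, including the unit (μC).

Answer: 9.25 μC

Derivation:
Initial: C1(1μF, Q=6μC, V=6.00V), C2(5μF, Q=6μC, V=1.20V), C3(3μF, Q=7μC, V=2.33V), C4(2μF, Q=17μC, V=8.50V)
Op 1: CLOSE 3-4: Q_total=24.00, C_total=5.00, V=4.80; Q3=14.40, Q4=9.60; dissipated=22.817
Op 2: CLOSE 4-3: Q_total=24.00, C_total=5.00, V=4.80; Q4=9.60, Q3=14.40; dissipated=0.000
Op 3: CLOSE 3-1: Q_total=20.40, C_total=4.00, V=5.10; Q3=15.30, Q1=5.10; dissipated=0.540
Op 4: CLOSE 1-2: Q_total=11.10, C_total=6.00, V=1.85; Q1=1.85, Q2=9.25; dissipated=6.338
Final charges: Q1=1.85, Q2=9.25, Q3=15.30, Q4=9.60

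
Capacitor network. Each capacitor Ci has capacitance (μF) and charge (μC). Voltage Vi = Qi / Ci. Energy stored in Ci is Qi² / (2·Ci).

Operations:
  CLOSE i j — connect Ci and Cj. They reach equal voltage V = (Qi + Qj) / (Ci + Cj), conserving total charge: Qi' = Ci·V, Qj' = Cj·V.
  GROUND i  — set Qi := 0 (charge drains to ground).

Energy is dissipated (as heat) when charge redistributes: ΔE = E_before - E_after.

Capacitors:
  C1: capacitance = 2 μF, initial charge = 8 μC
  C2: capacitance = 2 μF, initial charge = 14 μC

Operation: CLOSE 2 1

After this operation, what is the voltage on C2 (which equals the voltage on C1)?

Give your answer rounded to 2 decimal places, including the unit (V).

Answer: 5.50 V

Derivation:
Initial: C1(2μF, Q=8μC, V=4.00V), C2(2μF, Q=14μC, V=7.00V)
Op 1: CLOSE 2-1: Q_total=22.00, C_total=4.00, V=5.50; Q2=11.00, Q1=11.00; dissipated=4.500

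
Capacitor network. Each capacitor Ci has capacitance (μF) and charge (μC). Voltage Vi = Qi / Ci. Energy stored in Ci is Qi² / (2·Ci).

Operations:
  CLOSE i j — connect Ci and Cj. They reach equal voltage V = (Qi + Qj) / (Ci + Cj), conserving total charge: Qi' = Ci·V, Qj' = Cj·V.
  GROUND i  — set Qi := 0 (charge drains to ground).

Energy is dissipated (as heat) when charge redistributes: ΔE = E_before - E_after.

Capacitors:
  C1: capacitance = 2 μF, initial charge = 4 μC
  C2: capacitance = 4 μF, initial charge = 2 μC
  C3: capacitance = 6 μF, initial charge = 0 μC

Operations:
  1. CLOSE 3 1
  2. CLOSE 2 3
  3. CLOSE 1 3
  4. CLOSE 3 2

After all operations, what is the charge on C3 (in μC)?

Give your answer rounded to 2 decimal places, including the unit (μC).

Answer: 3.00 μC

Derivation:
Initial: C1(2μF, Q=4μC, V=2.00V), C2(4μF, Q=2μC, V=0.50V), C3(6μF, Q=0μC, V=0.00V)
Op 1: CLOSE 3-1: Q_total=4.00, C_total=8.00, V=0.50; Q3=3.00, Q1=1.00; dissipated=3.000
Op 2: CLOSE 2-3: Q_total=5.00, C_total=10.00, V=0.50; Q2=2.00, Q3=3.00; dissipated=0.000
Op 3: CLOSE 1-3: Q_total=4.00, C_total=8.00, V=0.50; Q1=1.00, Q3=3.00; dissipated=0.000
Op 4: CLOSE 3-2: Q_total=5.00, C_total=10.00, V=0.50; Q3=3.00, Q2=2.00; dissipated=0.000
Final charges: Q1=1.00, Q2=2.00, Q3=3.00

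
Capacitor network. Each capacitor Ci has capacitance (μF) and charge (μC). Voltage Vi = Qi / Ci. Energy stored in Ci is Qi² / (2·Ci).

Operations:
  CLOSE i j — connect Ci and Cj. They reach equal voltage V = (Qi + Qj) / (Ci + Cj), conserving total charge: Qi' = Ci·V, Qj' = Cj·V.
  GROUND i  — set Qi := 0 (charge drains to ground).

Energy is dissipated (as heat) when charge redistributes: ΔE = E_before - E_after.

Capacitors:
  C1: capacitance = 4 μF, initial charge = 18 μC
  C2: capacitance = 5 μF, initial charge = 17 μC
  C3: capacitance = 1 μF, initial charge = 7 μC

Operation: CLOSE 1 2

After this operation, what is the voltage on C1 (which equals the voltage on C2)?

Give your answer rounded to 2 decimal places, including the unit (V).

Answer: 3.89 V

Derivation:
Initial: C1(4μF, Q=18μC, V=4.50V), C2(5μF, Q=17μC, V=3.40V), C3(1μF, Q=7μC, V=7.00V)
Op 1: CLOSE 1-2: Q_total=35.00, C_total=9.00, V=3.89; Q1=15.56, Q2=19.44; dissipated=1.344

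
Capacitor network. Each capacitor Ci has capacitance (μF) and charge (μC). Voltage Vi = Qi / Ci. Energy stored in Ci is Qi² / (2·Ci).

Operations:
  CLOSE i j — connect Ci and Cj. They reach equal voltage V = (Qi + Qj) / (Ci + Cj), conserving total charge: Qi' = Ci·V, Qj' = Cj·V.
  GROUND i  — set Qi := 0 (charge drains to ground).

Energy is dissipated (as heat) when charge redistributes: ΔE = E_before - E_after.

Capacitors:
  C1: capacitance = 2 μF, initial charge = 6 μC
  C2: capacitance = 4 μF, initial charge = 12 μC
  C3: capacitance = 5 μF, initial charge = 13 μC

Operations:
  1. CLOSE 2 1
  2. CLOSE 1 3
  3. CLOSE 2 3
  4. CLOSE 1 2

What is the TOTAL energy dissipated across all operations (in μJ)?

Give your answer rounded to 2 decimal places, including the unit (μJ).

Initial: C1(2μF, Q=6μC, V=3.00V), C2(4μF, Q=12μC, V=3.00V), C3(5μF, Q=13μC, V=2.60V)
Op 1: CLOSE 2-1: Q_total=18.00, C_total=6.00, V=3.00; Q2=12.00, Q1=6.00; dissipated=0.000
Op 2: CLOSE 1-3: Q_total=19.00, C_total=7.00, V=2.71; Q1=5.43, Q3=13.57; dissipated=0.114
Op 3: CLOSE 2-3: Q_total=25.57, C_total=9.00, V=2.84; Q2=11.37, Q3=14.21; dissipated=0.091
Op 4: CLOSE 1-2: Q_total=16.79, C_total=6.00, V=2.80; Q1=5.60, Q2=11.20; dissipated=0.011
Total dissipated: 0.216 μJ

Answer: 0.22 μJ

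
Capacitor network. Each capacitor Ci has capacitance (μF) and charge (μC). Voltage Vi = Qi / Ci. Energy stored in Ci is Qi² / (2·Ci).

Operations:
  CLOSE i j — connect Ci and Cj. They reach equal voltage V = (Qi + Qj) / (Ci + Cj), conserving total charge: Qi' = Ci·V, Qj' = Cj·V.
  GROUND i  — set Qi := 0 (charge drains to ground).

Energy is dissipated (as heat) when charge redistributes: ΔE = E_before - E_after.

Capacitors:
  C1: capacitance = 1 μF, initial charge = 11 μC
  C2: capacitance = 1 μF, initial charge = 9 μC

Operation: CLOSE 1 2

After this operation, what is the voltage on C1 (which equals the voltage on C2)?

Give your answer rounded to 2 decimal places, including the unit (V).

Answer: 10.00 V

Derivation:
Initial: C1(1μF, Q=11μC, V=11.00V), C2(1μF, Q=9μC, V=9.00V)
Op 1: CLOSE 1-2: Q_total=20.00, C_total=2.00, V=10.00; Q1=10.00, Q2=10.00; dissipated=1.000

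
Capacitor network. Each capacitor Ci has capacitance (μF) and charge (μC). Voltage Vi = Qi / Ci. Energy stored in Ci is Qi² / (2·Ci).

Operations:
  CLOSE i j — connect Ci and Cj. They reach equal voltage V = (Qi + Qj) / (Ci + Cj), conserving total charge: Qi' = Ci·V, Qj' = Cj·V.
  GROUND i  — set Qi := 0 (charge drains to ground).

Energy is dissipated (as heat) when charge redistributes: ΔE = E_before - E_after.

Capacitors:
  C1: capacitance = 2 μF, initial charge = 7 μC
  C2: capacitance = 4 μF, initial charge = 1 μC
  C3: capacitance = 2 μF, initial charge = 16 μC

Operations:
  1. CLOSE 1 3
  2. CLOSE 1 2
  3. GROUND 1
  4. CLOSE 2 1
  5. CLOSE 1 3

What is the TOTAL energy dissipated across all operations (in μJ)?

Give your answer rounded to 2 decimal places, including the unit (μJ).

Initial: C1(2μF, Q=7μC, V=3.50V), C2(4μF, Q=1μC, V=0.25V), C3(2μF, Q=16μC, V=8.00V)
Op 1: CLOSE 1-3: Q_total=23.00, C_total=4.00, V=5.75; Q1=11.50, Q3=11.50; dissipated=10.125
Op 2: CLOSE 1-2: Q_total=12.50, C_total=6.00, V=2.08; Q1=4.17, Q2=8.33; dissipated=20.167
Op 3: GROUND 1: Q1=0; energy lost=4.340
Op 4: CLOSE 2-1: Q_total=8.33, C_total=6.00, V=1.39; Q2=5.56, Q1=2.78; dissipated=2.894
Op 5: CLOSE 1-3: Q_total=14.28, C_total=4.00, V=3.57; Q1=7.14, Q3=7.14; dissipated=9.510
Total dissipated: 47.035 μJ

Answer: 47.04 μJ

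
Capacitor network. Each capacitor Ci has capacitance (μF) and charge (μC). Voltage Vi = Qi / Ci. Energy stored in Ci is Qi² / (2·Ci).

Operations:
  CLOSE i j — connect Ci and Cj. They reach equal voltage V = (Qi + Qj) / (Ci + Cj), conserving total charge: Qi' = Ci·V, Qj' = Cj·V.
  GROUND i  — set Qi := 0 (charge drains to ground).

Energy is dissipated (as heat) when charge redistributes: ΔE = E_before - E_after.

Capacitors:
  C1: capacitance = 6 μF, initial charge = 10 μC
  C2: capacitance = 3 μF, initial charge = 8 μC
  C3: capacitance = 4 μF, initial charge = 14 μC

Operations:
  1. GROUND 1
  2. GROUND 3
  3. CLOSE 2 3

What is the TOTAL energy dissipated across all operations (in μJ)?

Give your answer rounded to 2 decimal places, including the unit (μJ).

Initial: C1(6μF, Q=10μC, V=1.67V), C2(3μF, Q=8μC, V=2.67V), C3(4μF, Q=14μC, V=3.50V)
Op 1: GROUND 1: Q1=0; energy lost=8.333
Op 2: GROUND 3: Q3=0; energy lost=24.500
Op 3: CLOSE 2-3: Q_total=8.00, C_total=7.00, V=1.14; Q2=3.43, Q3=4.57; dissipated=6.095
Total dissipated: 38.929 μJ

Answer: 38.93 μJ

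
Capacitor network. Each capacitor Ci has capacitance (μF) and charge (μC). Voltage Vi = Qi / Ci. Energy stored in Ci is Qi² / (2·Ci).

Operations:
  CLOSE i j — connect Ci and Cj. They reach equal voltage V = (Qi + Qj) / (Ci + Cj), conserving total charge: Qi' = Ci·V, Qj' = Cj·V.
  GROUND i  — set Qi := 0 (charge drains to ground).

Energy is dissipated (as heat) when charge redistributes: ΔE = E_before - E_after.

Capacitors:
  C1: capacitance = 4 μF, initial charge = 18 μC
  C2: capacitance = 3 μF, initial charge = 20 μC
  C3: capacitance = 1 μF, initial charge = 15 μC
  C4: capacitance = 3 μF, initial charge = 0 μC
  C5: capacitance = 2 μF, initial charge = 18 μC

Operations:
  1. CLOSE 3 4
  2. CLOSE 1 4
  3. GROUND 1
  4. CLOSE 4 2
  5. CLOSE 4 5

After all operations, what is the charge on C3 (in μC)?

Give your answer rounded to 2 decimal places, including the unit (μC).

Answer: 3.75 μC

Derivation:
Initial: C1(4μF, Q=18μC, V=4.50V), C2(3μF, Q=20μC, V=6.67V), C3(1μF, Q=15μC, V=15.00V), C4(3μF, Q=0μC, V=0.00V), C5(2μF, Q=18μC, V=9.00V)
Op 1: CLOSE 3-4: Q_total=15.00, C_total=4.00, V=3.75; Q3=3.75, Q4=11.25; dissipated=84.375
Op 2: CLOSE 1-4: Q_total=29.25, C_total=7.00, V=4.18; Q1=16.71, Q4=12.54; dissipated=0.482
Op 3: GROUND 1: Q1=0; energy lost=34.921
Op 4: CLOSE 4-2: Q_total=32.54, C_total=6.00, V=5.42; Q4=16.27, Q2=16.27; dissipated=4.643
Op 5: CLOSE 4-5: Q_total=34.27, C_total=5.00, V=6.85; Q4=20.56, Q5=13.71; dissipated=7.679
Final charges: Q1=0.00, Q2=16.27, Q3=3.75, Q4=20.56, Q5=13.71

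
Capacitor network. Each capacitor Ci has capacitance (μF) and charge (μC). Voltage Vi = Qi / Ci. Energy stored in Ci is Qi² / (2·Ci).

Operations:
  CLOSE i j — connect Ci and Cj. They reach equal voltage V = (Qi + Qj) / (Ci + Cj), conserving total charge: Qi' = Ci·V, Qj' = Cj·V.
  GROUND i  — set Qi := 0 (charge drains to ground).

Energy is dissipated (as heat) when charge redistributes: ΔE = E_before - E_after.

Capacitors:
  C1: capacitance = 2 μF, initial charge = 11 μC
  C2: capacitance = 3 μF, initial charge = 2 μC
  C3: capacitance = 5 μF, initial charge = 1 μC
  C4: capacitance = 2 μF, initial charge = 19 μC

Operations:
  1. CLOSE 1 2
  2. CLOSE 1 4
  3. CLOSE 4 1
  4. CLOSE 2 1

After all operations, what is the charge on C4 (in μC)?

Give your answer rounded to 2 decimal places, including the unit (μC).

Initial: C1(2μF, Q=11μC, V=5.50V), C2(3μF, Q=2μC, V=0.67V), C3(5μF, Q=1μC, V=0.20V), C4(2μF, Q=19μC, V=9.50V)
Op 1: CLOSE 1-2: Q_total=13.00, C_total=5.00, V=2.60; Q1=5.20, Q2=7.80; dissipated=14.017
Op 2: CLOSE 1-4: Q_total=24.20, C_total=4.00, V=6.05; Q1=12.10, Q4=12.10; dissipated=23.805
Op 3: CLOSE 4-1: Q_total=24.20, C_total=4.00, V=6.05; Q4=12.10, Q1=12.10; dissipated=0.000
Op 4: CLOSE 2-1: Q_total=19.90, C_total=5.00, V=3.98; Q2=11.94, Q1=7.96; dissipated=7.141
Final charges: Q1=7.96, Q2=11.94, Q3=1.00, Q4=12.10

Answer: 12.10 μC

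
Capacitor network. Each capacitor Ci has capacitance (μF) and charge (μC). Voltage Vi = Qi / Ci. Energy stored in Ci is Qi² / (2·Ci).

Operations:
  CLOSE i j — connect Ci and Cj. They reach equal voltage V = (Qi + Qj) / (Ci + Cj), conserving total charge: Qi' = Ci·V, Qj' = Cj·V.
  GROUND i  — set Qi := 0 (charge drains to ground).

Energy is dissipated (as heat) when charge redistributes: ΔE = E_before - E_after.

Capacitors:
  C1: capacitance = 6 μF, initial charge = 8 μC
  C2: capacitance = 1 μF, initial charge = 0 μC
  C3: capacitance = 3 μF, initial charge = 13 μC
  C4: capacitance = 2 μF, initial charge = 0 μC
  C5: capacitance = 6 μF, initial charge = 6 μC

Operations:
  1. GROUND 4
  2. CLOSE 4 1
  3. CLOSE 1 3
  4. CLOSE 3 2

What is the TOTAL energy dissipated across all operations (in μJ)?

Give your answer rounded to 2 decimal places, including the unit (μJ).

Answer: 14.12 μJ

Derivation:
Initial: C1(6μF, Q=8μC, V=1.33V), C2(1μF, Q=0μC, V=0.00V), C3(3μF, Q=13μC, V=4.33V), C4(2μF, Q=0μC, V=0.00V), C5(6μF, Q=6μC, V=1.00V)
Op 1: GROUND 4: Q4=0; energy lost=0.000
Op 2: CLOSE 4-1: Q_total=8.00, C_total=8.00, V=1.00; Q4=2.00, Q1=6.00; dissipated=1.333
Op 3: CLOSE 1-3: Q_total=19.00, C_total=9.00, V=2.11; Q1=12.67, Q3=6.33; dissipated=11.111
Op 4: CLOSE 3-2: Q_total=6.33, C_total=4.00, V=1.58; Q3=4.75, Q2=1.58; dissipated=1.671
Total dissipated: 14.116 μJ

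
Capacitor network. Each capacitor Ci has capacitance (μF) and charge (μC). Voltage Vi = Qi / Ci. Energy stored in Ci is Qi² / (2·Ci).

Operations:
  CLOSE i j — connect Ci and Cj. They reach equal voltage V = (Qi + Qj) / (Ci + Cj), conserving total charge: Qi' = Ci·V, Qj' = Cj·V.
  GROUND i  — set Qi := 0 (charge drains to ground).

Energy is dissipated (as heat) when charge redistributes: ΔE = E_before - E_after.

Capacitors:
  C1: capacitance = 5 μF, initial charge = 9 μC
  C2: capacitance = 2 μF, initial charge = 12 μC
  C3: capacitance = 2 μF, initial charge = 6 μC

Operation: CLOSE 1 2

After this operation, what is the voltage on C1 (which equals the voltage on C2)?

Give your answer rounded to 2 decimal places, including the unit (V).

Answer: 3.00 V

Derivation:
Initial: C1(5μF, Q=9μC, V=1.80V), C2(2μF, Q=12μC, V=6.00V), C3(2μF, Q=6μC, V=3.00V)
Op 1: CLOSE 1-2: Q_total=21.00, C_total=7.00, V=3.00; Q1=15.00, Q2=6.00; dissipated=12.600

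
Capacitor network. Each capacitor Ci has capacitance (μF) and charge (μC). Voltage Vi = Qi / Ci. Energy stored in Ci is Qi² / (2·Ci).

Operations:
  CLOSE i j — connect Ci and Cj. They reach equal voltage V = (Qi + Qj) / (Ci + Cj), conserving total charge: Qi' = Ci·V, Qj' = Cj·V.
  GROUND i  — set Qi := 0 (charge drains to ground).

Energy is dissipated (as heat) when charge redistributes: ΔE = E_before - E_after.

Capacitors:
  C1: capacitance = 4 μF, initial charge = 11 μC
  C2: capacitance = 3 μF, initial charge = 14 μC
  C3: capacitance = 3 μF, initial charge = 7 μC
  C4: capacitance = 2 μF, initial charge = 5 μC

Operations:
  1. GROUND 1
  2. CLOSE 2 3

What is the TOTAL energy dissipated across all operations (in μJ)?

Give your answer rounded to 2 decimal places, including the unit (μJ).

Initial: C1(4μF, Q=11μC, V=2.75V), C2(3μF, Q=14μC, V=4.67V), C3(3μF, Q=7μC, V=2.33V), C4(2μF, Q=5μC, V=2.50V)
Op 1: GROUND 1: Q1=0; energy lost=15.125
Op 2: CLOSE 2-3: Q_total=21.00, C_total=6.00, V=3.50; Q2=10.50, Q3=10.50; dissipated=4.083
Total dissipated: 19.208 μJ

Answer: 19.21 μJ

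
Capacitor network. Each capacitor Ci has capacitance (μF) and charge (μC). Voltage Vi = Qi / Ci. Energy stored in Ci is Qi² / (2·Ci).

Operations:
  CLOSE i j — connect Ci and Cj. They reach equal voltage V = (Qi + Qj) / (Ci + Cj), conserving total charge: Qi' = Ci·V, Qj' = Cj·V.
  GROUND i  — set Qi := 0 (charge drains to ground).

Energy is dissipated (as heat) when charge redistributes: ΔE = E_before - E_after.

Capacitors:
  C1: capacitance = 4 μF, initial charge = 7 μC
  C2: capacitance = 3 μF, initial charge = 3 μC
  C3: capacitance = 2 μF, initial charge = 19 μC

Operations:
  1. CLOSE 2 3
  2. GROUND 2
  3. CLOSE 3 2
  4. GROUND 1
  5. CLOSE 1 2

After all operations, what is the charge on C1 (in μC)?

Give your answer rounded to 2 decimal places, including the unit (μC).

Initial: C1(4μF, Q=7μC, V=1.75V), C2(3μF, Q=3μC, V=1.00V), C3(2μF, Q=19μC, V=9.50V)
Op 1: CLOSE 2-3: Q_total=22.00, C_total=5.00, V=4.40; Q2=13.20, Q3=8.80; dissipated=43.350
Op 2: GROUND 2: Q2=0; energy lost=29.040
Op 3: CLOSE 3-2: Q_total=8.80, C_total=5.00, V=1.76; Q3=3.52, Q2=5.28; dissipated=11.616
Op 4: GROUND 1: Q1=0; energy lost=6.125
Op 5: CLOSE 1-2: Q_total=5.28, C_total=7.00, V=0.75; Q1=3.02, Q2=2.26; dissipated=2.655
Final charges: Q1=3.02, Q2=2.26, Q3=3.52

Answer: 3.02 μC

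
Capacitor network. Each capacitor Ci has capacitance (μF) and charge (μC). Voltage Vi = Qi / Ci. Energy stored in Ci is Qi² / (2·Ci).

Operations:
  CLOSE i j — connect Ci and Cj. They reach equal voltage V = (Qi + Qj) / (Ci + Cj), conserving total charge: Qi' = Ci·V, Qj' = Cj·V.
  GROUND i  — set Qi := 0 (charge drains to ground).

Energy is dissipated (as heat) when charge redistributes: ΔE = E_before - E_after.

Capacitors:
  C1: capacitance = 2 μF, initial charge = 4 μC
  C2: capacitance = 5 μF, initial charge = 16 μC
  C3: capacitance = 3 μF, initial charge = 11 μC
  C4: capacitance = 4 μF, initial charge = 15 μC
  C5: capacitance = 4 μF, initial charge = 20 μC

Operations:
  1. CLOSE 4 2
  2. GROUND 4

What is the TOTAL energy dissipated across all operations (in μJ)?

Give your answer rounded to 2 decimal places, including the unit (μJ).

Initial: C1(2μF, Q=4μC, V=2.00V), C2(5μF, Q=16μC, V=3.20V), C3(3μF, Q=11μC, V=3.67V), C4(4μF, Q=15μC, V=3.75V), C5(4μF, Q=20μC, V=5.00V)
Op 1: CLOSE 4-2: Q_total=31.00, C_total=9.00, V=3.44; Q4=13.78, Q2=17.22; dissipated=0.336
Op 2: GROUND 4: Q4=0; energy lost=23.728
Total dissipated: 24.065 μJ

Answer: 24.06 μJ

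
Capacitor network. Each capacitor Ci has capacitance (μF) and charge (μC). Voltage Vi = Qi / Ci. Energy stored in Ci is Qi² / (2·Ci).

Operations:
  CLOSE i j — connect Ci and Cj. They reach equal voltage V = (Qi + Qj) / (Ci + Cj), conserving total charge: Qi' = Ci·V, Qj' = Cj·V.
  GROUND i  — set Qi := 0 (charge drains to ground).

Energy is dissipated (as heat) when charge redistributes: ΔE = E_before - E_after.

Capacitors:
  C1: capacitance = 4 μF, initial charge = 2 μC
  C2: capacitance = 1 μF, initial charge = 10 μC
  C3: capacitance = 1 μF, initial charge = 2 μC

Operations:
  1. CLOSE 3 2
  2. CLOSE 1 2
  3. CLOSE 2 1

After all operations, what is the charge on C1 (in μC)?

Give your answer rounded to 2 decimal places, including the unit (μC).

Initial: C1(4μF, Q=2μC, V=0.50V), C2(1μF, Q=10μC, V=10.00V), C3(1μF, Q=2μC, V=2.00V)
Op 1: CLOSE 3-2: Q_total=12.00, C_total=2.00, V=6.00; Q3=6.00, Q2=6.00; dissipated=16.000
Op 2: CLOSE 1-2: Q_total=8.00, C_total=5.00, V=1.60; Q1=6.40, Q2=1.60; dissipated=12.100
Op 3: CLOSE 2-1: Q_total=8.00, C_total=5.00, V=1.60; Q2=1.60, Q1=6.40; dissipated=0.000
Final charges: Q1=6.40, Q2=1.60, Q3=6.00

Answer: 6.40 μC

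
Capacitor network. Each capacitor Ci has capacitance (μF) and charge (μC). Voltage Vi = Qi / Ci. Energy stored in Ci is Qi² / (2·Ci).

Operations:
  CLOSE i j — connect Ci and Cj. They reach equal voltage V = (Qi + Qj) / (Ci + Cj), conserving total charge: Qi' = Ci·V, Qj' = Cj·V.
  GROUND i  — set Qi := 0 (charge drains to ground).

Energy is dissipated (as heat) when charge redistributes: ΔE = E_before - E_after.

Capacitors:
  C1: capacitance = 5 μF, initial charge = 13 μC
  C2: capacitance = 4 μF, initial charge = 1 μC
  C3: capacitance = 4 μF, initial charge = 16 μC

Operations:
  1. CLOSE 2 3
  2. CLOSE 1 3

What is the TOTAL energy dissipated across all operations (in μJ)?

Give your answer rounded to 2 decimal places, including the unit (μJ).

Answer: 14.31 μJ

Derivation:
Initial: C1(5μF, Q=13μC, V=2.60V), C2(4μF, Q=1μC, V=0.25V), C3(4μF, Q=16μC, V=4.00V)
Op 1: CLOSE 2-3: Q_total=17.00, C_total=8.00, V=2.12; Q2=8.50, Q3=8.50; dissipated=14.062
Op 2: CLOSE 1-3: Q_total=21.50, C_total=9.00, V=2.39; Q1=11.94, Q3=9.56; dissipated=0.251
Total dissipated: 14.313 μJ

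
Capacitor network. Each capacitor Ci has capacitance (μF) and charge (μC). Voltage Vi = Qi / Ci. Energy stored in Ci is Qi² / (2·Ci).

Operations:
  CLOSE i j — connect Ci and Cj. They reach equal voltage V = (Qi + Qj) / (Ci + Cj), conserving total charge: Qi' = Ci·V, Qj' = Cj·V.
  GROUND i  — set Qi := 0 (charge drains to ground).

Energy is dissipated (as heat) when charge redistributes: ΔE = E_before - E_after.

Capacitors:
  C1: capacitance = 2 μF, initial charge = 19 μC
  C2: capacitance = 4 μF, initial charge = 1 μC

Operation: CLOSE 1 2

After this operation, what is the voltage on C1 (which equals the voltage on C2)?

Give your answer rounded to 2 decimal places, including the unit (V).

Answer: 3.33 V

Derivation:
Initial: C1(2μF, Q=19μC, V=9.50V), C2(4μF, Q=1μC, V=0.25V)
Op 1: CLOSE 1-2: Q_total=20.00, C_total=6.00, V=3.33; Q1=6.67, Q2=13.33; dissipated=57.042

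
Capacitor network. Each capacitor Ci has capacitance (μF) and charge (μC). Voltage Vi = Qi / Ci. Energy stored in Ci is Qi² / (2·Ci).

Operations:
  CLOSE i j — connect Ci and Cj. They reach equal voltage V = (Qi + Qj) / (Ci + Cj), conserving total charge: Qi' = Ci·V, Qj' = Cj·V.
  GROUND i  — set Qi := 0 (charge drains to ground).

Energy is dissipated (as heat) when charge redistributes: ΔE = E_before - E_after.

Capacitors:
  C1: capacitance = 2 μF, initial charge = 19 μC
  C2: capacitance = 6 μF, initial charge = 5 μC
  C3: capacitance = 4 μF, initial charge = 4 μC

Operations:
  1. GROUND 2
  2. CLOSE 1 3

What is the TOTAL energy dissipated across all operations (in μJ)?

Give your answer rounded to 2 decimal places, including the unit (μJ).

Answer: 50.25 μJ

Derivation:
Initial: C1(2μF, Q=19μC, V=9.50V), C2(6μF, Q=5μC, V=0.83V), C3(4μF, Q=4μC, V=1.00V)
Op 1: GROUND 2: Q2=0; energy lost=2.083
Op 2: CLOSE 1-3: Q_total=23.00, C_total=6.00, V=3.83; Q1=7.67, Q3=15.33; dissipated=48.167
Total dissipated: 50.250 μJ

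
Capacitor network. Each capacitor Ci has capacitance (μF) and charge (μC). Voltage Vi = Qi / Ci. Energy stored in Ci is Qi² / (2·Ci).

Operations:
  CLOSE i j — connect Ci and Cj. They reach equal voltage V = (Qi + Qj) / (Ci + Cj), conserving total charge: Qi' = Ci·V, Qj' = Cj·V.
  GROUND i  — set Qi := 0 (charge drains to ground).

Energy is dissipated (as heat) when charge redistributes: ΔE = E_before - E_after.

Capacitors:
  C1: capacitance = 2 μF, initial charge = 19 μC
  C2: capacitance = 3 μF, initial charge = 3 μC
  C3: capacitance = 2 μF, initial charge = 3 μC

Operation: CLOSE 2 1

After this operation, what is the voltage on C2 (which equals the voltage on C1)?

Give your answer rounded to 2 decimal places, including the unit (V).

Initial: C1(2μF, Q=19μC, V=9.50V), C2(3μF, Q=3μC, V=1.00V), C3(2μF, Q=3μC, V=1.50V)
Op 1: CLOSE 2-1: Q_total=22.00, C_total=5.00, V=4.40; Q2=13.20, Q1=8.80; dissipated=43.350

Answer: 4.40 V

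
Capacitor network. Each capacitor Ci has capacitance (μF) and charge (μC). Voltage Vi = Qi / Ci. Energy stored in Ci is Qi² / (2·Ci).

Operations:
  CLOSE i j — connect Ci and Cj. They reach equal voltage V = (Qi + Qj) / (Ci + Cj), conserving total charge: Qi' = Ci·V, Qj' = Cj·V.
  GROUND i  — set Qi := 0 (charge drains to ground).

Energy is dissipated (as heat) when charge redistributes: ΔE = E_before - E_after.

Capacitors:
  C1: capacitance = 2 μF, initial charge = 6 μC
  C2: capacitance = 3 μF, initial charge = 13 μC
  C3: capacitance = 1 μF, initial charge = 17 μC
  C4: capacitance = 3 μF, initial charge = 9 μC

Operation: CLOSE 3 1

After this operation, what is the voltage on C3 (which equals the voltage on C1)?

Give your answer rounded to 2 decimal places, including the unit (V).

Answer: 7.67 V

Derivation:
Initial: C1(2μF, Q=6μC, V=3.00V), C2(3μF, Q=13μC, V=4.33V), C3(1μF, Q=17μC, V=17.00V), C4(3μF, Q=9μC, V=3.00V)
Op 1: CLOSE 3-1: Q_total=23.00, C_total=3.00, V=7.67; Q3=7.67, Q1=15.33; dissipated=65.333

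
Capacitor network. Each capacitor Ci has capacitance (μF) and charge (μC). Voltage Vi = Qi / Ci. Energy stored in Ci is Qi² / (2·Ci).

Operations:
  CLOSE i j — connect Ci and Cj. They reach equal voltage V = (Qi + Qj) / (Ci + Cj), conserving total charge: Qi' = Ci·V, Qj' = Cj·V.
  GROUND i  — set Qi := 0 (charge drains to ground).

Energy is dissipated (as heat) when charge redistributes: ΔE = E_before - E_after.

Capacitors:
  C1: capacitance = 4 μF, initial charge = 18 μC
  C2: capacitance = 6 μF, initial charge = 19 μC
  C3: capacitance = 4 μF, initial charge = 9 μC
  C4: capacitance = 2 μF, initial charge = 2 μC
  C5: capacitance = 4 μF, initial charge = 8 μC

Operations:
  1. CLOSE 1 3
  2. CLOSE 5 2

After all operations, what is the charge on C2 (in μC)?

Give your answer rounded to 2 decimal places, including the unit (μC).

Initial: C1(4μF, Q=18μC, V=4.50V), C2(6μF, Q=19μC, V=3.17V), C3(4μF, Q=9μC, V=2.25V), C4(2μF, Q=2μC, V=1.00V), C5(4μF, Q=8μC, V=2.00V)
Op 1: CLOSE 1-3: Q_total=27.00, C_total=8.00, V=3.38; Q1=13.50, Q3=13.50; dissipated=5.062
Op 2: CLOSE 5-2: Q_total=27.00, C_total=10.00, V=2.70; Q5=10.80, Q2=16.20; dissipated=1.633
Final charges: Q1=13.50, Q2=16.20, Q3=13.50, Q4=2.00, Q5=10.80

Answer: 16.20 μC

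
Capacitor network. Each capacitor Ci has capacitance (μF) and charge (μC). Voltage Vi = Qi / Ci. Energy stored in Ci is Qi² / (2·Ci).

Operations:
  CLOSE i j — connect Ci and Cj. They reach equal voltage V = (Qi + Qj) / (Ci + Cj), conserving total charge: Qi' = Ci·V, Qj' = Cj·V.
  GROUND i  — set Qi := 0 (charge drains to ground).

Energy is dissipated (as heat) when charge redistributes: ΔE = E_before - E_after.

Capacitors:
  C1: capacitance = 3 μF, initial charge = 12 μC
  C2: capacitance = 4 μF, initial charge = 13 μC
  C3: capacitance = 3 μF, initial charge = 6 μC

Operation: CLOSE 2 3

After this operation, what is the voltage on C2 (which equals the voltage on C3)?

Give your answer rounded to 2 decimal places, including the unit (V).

Initial: C1(3μF, Q=12μC, V=4.00V), C2(4μF, Q=13μC, V=3.25V), C3(3μF, Q=6μC, V=2.00V)
Op 1: CLOSE 2-3: Q_total=19.00, C_total=7.00, V=2.71; Q2=10.86, Q3=8.14; dissipated=1.339

Answer: 2.71 V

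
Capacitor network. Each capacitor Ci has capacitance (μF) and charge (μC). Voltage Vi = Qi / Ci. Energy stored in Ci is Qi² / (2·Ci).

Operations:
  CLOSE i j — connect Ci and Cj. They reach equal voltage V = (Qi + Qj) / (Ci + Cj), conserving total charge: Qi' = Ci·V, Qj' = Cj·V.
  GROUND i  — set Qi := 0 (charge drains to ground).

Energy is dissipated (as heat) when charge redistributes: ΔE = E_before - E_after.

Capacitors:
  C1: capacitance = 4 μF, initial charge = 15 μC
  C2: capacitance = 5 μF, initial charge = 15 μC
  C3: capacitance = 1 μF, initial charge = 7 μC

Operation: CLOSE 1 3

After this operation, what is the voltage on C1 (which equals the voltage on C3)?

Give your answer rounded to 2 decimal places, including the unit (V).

Answer: 4.40 V

Derivation:
Initial: C1(4μF, Q=15μC, V=3.75V), C2(5μF, Q=15μC, V=3.00V), C3(1μF, Q=7μC, V=7.00V)
Op 1: CLOSE 1-3: Q_total=22.00, C_total=5.00, V=4.40; Q1=17.60, Q3=4.40; dissipated=4.225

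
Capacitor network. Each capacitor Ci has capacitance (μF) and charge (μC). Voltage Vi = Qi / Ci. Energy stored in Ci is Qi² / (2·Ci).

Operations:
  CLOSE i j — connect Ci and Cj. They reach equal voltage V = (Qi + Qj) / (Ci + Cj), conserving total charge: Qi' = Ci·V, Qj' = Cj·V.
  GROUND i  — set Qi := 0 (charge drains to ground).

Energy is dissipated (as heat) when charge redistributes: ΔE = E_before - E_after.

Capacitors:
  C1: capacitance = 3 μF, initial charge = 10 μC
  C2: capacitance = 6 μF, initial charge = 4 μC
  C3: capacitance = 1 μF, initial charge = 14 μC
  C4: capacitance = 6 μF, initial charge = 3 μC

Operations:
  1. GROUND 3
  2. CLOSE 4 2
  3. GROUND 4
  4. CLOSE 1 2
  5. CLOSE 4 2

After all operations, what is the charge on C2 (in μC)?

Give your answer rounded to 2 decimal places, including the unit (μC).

Answer: 4.50 μC

Derivation:
Initial: C1(3μF, Q=10μC, V=3.33V), C2(6μF, Q=4μC, V=0.67V), C3(1μF, Q=14μC, V=14.00V), C4(6μF, Q=3μC, V=0.50V)
Op 1: GROUND 3: Q3=0; energy lost=98.000
Op 2: CLOSE 4-2: Q_total=7.00, C_total=12.00, V=0.58; Q4=3.50, Q2=3.50; dissipated=0.042
Op 3: GROUND 4: Q4=0; energy lost=1.021
Op 4: CLOSE 1-2: Q_total=13.50, C_total=9.00, V=1.50; Q1=4.50, Q2=9.00; dissipated=7.562
Op 5: CLOSE 4-2: Q_total=9.00, C_total=12.00, V=0.75; Q4=4.50, Q2=4.50; dissipated=3.375
Final charges: Q1=4.50, Q2=4.50, Q3=0.00, Q4=4.50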